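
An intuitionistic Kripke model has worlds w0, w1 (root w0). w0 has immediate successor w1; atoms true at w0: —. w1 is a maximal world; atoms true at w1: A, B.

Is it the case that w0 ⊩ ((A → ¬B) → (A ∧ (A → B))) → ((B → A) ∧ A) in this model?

w0 ⊮ ((A → ¬B) → (A ∧ (A → B))) → ((B → A) ∧ A): already at w0 itself, w0 ⊩ (A → ¬B) → (A ∧ (A → B)) but w0 ⊮ (B → A) ∧ A.
w0 ⊮ (B → A) ∧ A since w0 fails A.

No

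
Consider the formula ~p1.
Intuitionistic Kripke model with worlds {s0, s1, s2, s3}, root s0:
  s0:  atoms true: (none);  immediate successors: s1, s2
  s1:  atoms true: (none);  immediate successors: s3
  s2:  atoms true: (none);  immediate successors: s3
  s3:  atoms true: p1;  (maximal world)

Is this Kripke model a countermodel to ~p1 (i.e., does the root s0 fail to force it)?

Yes

s0 ||-/- ~p1 since s3 is accessible from s0 and s3 ||- p1.
So the root s0 does not force ~p1; the model is a countermodel.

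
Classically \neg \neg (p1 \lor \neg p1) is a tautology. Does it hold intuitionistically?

Yes

This is the double negation of excluded middle, which is intuitionistically derivable.
Assuming \neg (p1 \lor \neg p1): from p1 we'd get p1 \lor \neg p1, so \neg p1; but then p1 \lor \neg p1 again — contradiction. Hence \neg \neg (p1 \lor \neg p1).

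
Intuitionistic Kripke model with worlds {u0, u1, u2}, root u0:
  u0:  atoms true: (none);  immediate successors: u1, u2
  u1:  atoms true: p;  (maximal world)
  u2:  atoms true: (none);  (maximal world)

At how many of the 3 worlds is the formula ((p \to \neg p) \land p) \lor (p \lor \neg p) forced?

2

u0: does not force it — u0 \nVdash ((p \to \neg p) \land p) \lor (p \lor \neg p): neither disjunct is forced at u0.
u1: forces it.
u2: forces it.
Worlds forcing the formula: {u1, u2}.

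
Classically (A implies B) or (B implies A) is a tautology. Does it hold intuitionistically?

No

This is the Gödel–Dummett linearity axiom, which is not intuitionistically valid.
A Kripke countermodel: worlds s0, s1, s2; order generated by s0 <= s1, s0 <= s2; atoms true at each world — s0:{}; s1:{A}; s2:{B}.
s0 does not force (A implies B) or (B implies A): neither disjunct is forced at s0.
s0 does not force A implies B: at the accessible world s1, s1 forces A but s1 does not force B.
s1 lacks atom B, so s1 does not force B.
So the root s0 does not force the formula.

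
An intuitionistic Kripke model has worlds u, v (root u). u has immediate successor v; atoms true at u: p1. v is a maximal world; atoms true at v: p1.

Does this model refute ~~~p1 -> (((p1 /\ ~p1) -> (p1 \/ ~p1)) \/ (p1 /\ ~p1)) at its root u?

u ||- ~~~p1 -> (((p1 /\ ~p1) -> (p1 \/ ~p1)) \/ (p1 /\ ~p1)) vacuously: no world accessible from u forces the antecedent ~~~p1.
So the root u forces ~~~p1 -> (((p1 /\ ~p1) -> (p1 \/ ~p1)) \/ (p1 /\ ~p1)); the model is not a countermodel.

No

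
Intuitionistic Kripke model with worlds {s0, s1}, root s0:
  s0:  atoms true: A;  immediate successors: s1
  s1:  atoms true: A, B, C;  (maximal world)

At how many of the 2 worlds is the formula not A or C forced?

1

s0: does not force it — s0 does not force not A or C: neither disjunct is forced at s0.
s1: forces it.
Worlds forcing the formula: {s1}.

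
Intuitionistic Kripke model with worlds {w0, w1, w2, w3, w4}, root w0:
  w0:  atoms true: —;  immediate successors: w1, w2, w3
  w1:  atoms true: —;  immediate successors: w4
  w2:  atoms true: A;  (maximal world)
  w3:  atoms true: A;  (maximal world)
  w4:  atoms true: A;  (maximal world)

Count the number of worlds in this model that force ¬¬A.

5

w0: forces it.
w1: forces it.
w2: forces it.
w3: forces it.
w4: forces it.
Worlds forcing the formula: {w0, w1, w2, w3, w4}.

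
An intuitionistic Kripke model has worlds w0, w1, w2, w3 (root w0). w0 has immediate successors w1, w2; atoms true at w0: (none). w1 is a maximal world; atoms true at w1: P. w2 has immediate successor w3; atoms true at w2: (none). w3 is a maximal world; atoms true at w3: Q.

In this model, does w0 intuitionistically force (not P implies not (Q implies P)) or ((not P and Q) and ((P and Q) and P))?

Yes

w0 forces (not P implies not (Q implies P)) or ((not P and Q) and ((P and Q) and P)) via the disjunct not P implies not (Q implies P).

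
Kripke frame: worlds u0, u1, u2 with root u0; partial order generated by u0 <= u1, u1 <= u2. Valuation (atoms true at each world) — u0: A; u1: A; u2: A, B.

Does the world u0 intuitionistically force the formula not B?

No

u0 does not force not B since u2 is accessible from u0 and u2 forces B.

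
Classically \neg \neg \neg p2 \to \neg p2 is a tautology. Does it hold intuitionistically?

This is triple-negation reduction, which is intuitionistically derivable.
Assume \neg \neg \neg p2 and suppose p2. Then \neg \neg p2 (double-negation introduction), contradicting \neg \neg \neg p2. So \neg p2.

Yes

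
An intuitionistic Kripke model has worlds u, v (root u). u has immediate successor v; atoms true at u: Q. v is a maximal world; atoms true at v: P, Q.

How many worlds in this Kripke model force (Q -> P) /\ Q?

u: does not force it — u ||-/- (Q -> P) /\ Q since u fails Q -> P.
v: forces it.
Worlds forcing the formula: {v}.

1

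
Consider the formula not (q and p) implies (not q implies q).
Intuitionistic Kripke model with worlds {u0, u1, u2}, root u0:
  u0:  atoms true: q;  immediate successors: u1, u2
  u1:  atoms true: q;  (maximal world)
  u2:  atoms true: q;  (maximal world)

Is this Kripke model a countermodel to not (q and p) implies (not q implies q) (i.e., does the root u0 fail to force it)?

u0 forces not (q and p) implies (not q implies q): every world accessible from u0 that forces not (q and p) (namely u0, u1, u2) also forces not q implies q.
So the root u0 forces not (q and p) implies (not q implies q); the model is not a countermodel.

No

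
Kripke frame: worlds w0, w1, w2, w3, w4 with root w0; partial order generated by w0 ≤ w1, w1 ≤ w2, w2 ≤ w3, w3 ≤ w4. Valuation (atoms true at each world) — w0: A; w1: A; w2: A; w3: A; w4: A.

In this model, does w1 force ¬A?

No

w1 ⊮ ¬A since w1 is accessible from w1 and w1 ⊩ A.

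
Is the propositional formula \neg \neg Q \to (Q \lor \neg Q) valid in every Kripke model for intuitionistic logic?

No

This is a variant of double-negation elimination (deriving excluded middle from double negation), which is not intuitionistically valid.
A Kripke countermodel: worlds 0, 1; order generated by 0 \le 1; atoms true at each world — 0:{}; 1:{Q}.
0 \nVdash \neg \neg Q \to (Q \lor \neg Q): already at 0 itself, 0 \Vdash \neg \neg Q but 0 \nVdash Q \lor \neg Q.
0 \nVdash Q \lor \neg Q: neither disjunct is forced at 0.
0 lacks atom Q, so 0 \nVdash Q.
So the root 0 does not force the formula.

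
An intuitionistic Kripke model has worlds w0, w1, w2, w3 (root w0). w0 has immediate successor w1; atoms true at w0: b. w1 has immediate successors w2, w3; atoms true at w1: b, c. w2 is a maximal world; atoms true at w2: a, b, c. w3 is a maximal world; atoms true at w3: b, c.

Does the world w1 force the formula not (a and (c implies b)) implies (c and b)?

Yes

w1 forces not (a and (c implies b)) implies (c and b): every world accessible from w1 that forces not (a and (c implies b)) (namely w3) also forces c and b.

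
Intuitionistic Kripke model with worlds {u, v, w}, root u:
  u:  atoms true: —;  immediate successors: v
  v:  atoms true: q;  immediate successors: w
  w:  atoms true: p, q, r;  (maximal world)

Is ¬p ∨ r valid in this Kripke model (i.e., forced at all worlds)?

Not every world: u ⊮ ¬p ∨ r.
u ⊮ ¬p ∨ r: neither disjunct is forced at u.
u ⊮ ¬p since w is accessible from u and w ⊩ p.

No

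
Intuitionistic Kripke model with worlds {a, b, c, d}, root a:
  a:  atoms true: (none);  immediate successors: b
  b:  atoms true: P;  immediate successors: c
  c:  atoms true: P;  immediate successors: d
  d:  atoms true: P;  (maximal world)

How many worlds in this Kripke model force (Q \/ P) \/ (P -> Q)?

3

a: does not force it — a ||-/- (Q \/ P) \/ (P -> Q): neither disjunct is forced at a.
b: forces it.
c: forces it.
d: forces it.
Worlds forcing the formula: {b, c, d}.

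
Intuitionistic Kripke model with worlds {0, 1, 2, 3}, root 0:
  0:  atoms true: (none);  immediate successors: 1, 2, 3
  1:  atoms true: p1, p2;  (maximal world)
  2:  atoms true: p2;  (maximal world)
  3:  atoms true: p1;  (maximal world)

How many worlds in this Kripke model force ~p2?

0: does not force it — 0 ||-/- ~p2 since 1 is accessible from 0 and 1 ||- p2.
1: does not force it — 1 ||-/- ~p2 since 1 is accessible from 1 and 1 ||- p2.
2: does not force it — 2 ||-/- ~p2 since 2 is accessible from 2 and 2 ||- p2.
3: forces it.
Worlds forcing the formula: {3}.

1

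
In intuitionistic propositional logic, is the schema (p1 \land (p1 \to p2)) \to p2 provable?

Yes

This is modus ponens in implicational form, which is intuitionistically derivable.
If a world forces p1 and p1 \to p2, then applying the implication at that world (which is accessible from itself) gives p2.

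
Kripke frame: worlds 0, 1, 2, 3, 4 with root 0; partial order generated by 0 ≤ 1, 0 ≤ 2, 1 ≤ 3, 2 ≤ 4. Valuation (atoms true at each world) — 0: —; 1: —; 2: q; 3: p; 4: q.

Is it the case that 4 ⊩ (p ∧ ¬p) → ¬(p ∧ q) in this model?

Yes

4 ⊩ (p ∧ ¬p) → ¬(p ∧ q) vacuously: no world accessible from 4 forces the antecedent p ∧ ¬p.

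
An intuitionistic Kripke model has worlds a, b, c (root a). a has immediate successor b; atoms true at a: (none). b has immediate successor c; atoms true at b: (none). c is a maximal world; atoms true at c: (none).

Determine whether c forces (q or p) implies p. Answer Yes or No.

c forces (q or p) implies p vacuously: no world accessible from c forces the antecedent q or p.

Yes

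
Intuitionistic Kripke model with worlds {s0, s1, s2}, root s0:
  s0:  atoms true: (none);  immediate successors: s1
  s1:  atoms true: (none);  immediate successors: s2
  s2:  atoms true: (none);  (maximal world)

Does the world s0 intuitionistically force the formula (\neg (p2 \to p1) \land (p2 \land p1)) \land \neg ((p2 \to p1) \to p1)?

No

s0 \nVdash (\neg (p2 \to p1) \land (p2 \land p1)) \land \neg ((p2 \to p1) \to p1) since s0 fails \neg (p2 \to p1) \land (p2 \land p1).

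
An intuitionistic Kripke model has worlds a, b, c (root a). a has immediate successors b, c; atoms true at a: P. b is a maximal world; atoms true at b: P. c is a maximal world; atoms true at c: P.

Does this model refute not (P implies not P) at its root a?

No

a forces not (P implies not P): no world accessible from a forces P implies not P.
So the root a forces not (P implies not P); the model is not a countermodel.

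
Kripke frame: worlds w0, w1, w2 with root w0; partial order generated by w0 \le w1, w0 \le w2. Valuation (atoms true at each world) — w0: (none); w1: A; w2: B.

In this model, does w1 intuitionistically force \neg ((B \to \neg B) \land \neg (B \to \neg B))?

Yes

w1 \Vdash \neg ((B \to \neg B) \land \neg (B \to \neg B)): no world accessible from w1 forces (B \to \neg B) \land \neg (B \to \neg B).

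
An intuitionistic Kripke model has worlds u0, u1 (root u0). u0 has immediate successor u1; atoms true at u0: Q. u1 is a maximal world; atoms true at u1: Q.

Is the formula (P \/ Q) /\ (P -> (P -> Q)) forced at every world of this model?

u0 ||- (P \/ Q) /\ (P -> (P -> Q)) since u0 forces both conjuncts.
Since the root u0 forces (P \/ Q) /\ (P -> (P -> Q)) and forcing is persistent (monotone upward), every world forces it.

Yes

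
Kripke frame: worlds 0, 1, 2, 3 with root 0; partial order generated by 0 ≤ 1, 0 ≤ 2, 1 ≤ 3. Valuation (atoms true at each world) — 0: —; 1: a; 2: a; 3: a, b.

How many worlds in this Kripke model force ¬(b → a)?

0

0: does not force it — 0 ⊮ ¬(b → a) since 0 is accessible from 0 and 0 ⊩ b → a.
1: does not force it — 1 ⊮ ¬(b → a) since 1 is accessible from 1 and 1 ⊩ b → a.
2: does not force it — 2 ⊮ ¬(b → a) since 2 is accessible from 2 and 2 ⊩ b → a.
3: does not force it.
Worlds forcing the formula: { }.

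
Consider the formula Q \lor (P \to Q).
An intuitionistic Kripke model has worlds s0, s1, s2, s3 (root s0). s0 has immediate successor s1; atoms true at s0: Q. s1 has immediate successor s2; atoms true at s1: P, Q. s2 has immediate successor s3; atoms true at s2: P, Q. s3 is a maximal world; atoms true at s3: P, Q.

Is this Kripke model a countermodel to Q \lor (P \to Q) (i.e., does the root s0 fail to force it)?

No

s0 \Vdash Q \lor (P \to Q) via the disjunct Q.
So the root s0 forces Q \lor (P \to Q); the model is not a countermodel.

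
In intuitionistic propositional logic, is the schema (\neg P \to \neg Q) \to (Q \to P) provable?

No

This is the converse of contraposition, which is not intuitionistically valid.
A Kripke countermodel: worlds u0, u1; order generated by u0 \le u1; atoms true at each world — u0:{Q}; u1:{P,Q}.
u0 \nVdash (\neg P \to \neg Q) \to (Q \to P): already at u0 itself, u0 \Vdash \neg P \to \neg Q but u0 \nVdash Q \to P.
u0 \nVdash Q \to P: already at u0 itself, u0 \Vdash Q but u0 \nVdash P.
u0 lacks atom P, so u0 \nVdash P.
So the root u0 does not force the formula.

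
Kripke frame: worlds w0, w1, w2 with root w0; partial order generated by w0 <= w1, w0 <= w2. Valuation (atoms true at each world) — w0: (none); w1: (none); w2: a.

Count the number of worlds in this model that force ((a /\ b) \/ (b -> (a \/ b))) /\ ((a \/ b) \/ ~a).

2

w0: does not force it — w0 ||-/- ((a /\ b) \/ (b -> (a \/ b))) /\ ((a \/ b) \/ ~a) since w0 fails (a \/ b) \/ ~a.
w1: forces it.
w2: forces it.
Worlds forcing the formula: {w1, w2}.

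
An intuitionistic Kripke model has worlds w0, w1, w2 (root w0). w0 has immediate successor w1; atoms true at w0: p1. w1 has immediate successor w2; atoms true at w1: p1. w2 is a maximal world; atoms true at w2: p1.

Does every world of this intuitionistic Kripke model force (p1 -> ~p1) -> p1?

Yes

w0 ||- (p1 -> ~p1) -> p1 vacuously: no world accessible from w0 forces the antecedent p1 -> ~p1.
Since the root w0 forces (p1 -> ~p1) -> p1 and forcing is persistent (monotone upward), every world forces it.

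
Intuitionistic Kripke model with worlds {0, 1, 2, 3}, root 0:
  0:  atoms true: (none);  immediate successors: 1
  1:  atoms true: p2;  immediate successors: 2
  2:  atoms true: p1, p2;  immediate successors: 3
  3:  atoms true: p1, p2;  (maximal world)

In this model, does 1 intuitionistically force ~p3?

1 ||- ~p3: no world accessible from 1 forces p3.

Yes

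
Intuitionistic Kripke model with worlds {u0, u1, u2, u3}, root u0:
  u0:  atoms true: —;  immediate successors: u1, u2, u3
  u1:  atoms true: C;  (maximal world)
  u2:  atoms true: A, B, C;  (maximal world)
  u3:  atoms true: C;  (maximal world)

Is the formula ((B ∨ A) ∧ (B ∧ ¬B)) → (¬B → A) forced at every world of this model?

u0 ⊩ ((B ∨ A) ∧ (B ∧ ¬B)) → (¬B → A) vacuously: no world accessible from u0 forces the antecedent (B ∨ A) ∧ (B ∧ ¬B).
Since the root u0 forces ((B ∨ A) ∧ (B ∧ ¬B)) → (¬B → A) and forcing is persistent (monotone upward), every world forces it.

Yes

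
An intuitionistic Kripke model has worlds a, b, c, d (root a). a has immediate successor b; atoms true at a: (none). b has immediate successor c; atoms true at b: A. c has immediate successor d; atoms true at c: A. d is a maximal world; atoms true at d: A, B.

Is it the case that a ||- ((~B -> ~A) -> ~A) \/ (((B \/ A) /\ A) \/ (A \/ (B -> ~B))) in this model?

a ||-/- ((~B -> ~A) -> ~A) \/ (((B \/ A) /\ A) \/ (A \/ (B -> ~B))): neither disjunct is forced at a.
a ||-/- (~B -> ~A) -> ~A: already at a itself, a ||- ~B -> ~A but a ||-/- ~A.
a ||-/- ~A since b is accessible from a and b ||- A.

No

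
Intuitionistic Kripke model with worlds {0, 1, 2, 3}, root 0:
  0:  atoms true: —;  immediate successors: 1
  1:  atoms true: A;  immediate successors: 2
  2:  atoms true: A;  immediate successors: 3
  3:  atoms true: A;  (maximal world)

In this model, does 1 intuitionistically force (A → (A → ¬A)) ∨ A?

1 ⊩ (A → (A → ¬A)) ∨ A via the disjunct A.

Yes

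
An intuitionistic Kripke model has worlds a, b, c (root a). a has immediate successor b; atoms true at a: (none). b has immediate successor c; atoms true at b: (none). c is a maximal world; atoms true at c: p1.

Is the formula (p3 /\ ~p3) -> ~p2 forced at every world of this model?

Yes

a ||- (p3 /\ ~p3) -> ~p2 vacuously: no world accessible from a forces the antecedent p3 /\ ~p3.
Since the root a forces (p3 /\ ~p3) -> ~p2 and forcing is persistent (monotone upward), every world forces it.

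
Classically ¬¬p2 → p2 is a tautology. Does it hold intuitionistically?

This is double-negation elimination, which is not intuitionistically valid.
A Kripke countermodel: worlds 0, 1; order generated by 0 ≤ 1; atoms true at each world — 0:{}; 1:{p2}.
0 ⊮ ¬¬p2 → p2: already at 0 itself, 0 ⊩ ¬¬p2 but 0 ⊮ p2.
0 lacks atom p2, so 0 ⊮ p2.
So the root 0 does not force the formula.

No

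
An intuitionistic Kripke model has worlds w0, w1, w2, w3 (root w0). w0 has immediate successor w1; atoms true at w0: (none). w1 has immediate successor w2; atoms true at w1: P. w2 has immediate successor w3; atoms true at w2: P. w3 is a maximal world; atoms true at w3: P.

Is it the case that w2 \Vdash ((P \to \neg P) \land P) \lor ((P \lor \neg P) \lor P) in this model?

Yes

w2 \Vdash ((P \to \neg P) \land P) \lor ((P \lor \neg P) \lor P) via the disjunct (P \lor \neg P) \lor P.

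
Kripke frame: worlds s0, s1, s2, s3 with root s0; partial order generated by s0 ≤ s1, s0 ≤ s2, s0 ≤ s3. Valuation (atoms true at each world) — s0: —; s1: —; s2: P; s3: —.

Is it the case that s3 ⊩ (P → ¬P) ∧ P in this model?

No

s3 ⊮ (P → ¬P) ∧ P since s3 fails P.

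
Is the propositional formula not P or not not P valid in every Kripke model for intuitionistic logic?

No

This is the weak law of excluded middle, which is not intuitionistically valid.
A Kripke countermodel: worlds w0, w1, w2; order generated by w0 <= w1, w0 <= w2; atoms true at each world — w0:{}; w1:{P}; w2:{}.
w0 does not force not P or not not P: neither disjunct is forced at w0.
w0 does not force not P since w1 is accessible from w0 and w1 forces P.
So the root w0 does not force the formula.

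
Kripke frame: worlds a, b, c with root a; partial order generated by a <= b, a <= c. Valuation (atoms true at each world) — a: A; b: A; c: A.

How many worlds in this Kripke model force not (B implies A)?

a: does not force it — a does not force not (B implies A) since a is accessible from a and a forces B implies A.
b: does not force it — b does not force not (B implies A) since b is accessible from b and b forces B implies A.
c: does not force it — c does not force not (B implies A) since c is accessible from c and c forces B implies A.
Worlds forcing the formula: { }.

0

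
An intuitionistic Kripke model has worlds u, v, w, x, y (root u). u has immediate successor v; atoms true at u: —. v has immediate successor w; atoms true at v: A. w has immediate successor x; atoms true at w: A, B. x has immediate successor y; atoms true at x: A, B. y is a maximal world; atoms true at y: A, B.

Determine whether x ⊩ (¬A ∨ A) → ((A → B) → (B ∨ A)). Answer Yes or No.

Yes

x ⊩ (¬A ∨ A) → ((A → B) → (B ∨ A)): every world accessible from x that forces ¬A ∨ A (namely x, y) also forces (A → B) → (B ∨ A).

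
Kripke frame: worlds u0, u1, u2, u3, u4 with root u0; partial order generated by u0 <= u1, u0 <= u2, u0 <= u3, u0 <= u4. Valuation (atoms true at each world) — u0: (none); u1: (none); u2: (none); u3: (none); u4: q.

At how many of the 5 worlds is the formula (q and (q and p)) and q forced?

u0: does not force it — u0 does not force (q and (q and p)) and q since u0 fails q and (q and p).
u1: does not force it — u1 does not force (q and (q and p)) and q since u1 fails q and (q and p).
u2: does not force it.
u3: does not force it.
u4: does not force it.
Worlds forcing the formula: { }.

0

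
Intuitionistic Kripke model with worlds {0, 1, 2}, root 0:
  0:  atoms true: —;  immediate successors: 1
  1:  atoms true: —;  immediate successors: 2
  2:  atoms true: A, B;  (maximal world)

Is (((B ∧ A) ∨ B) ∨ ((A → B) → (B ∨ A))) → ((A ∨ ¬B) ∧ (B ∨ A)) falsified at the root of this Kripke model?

0 ⊩ (((B ∧ A) ∨ B) ∨ ((A → B) → (B ∨ A))) → ((A ∨ ¬B) ∧ (B ∨ A)): every world accessible from 0 that forces ((B ∧ A) ∨ B) ∨ ((A → B) → (B ∨ A)) (namely 2) also forces (A ∨ ¬B) ∧ (B ∨ A).
So the root 0 forces (((B ∧ A) ∨ B) ∨ ((A → B) → (B ∨ A))) → ((A ∨ ¬B) ∧ (B ∨ A)); the model is not a countermodel.

No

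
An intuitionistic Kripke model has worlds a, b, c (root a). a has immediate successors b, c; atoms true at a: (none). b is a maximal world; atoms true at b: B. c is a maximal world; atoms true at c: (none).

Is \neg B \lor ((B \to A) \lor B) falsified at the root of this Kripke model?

a \nVdash \neg B \lor ((B \to A) \lor B): neither disjunct is forced at a.
a \nVdash \neg B since b is accessible from a and b \Vdash B.
So the root a does not force \neg B \lor ((B \to A) \lor B); the model is a countermodel.

Yes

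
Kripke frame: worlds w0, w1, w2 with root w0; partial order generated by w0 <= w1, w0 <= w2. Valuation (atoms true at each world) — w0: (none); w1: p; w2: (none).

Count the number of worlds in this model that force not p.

w0: does not force it — w0 does not force not p since w1 is accessible from w0 and w1 forces p.
w1: does not force it — w1 does not force not p since w1 is accessible from w1 and w1 forces p.
w2: forces it.
Worlds forcing the formula: {w2}.

1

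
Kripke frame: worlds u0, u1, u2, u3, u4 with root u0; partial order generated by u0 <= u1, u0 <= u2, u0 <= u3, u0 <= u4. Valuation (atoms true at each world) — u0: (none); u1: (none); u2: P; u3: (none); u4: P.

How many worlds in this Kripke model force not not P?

2

u0: does not force it — u0 does not force not not P since u1 is accessible from u0 and u1 forces not P.
u1: does not force it.
u2: forces it.
u3: does not force it.
u4: forces it.
Worlds forcing the formula: {u2, u4}.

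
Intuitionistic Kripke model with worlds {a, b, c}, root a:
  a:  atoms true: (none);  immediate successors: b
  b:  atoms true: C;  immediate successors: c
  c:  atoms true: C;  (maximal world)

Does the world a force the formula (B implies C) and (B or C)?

No

a does not force (B implies C) and (B or C) since a fails B or C.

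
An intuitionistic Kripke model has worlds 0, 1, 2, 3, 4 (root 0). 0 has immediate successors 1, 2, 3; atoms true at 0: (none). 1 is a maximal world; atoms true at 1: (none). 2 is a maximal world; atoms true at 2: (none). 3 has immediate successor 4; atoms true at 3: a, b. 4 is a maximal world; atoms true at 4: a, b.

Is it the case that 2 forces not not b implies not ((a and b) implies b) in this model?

2 forces not not b implies not ((a and b) implies b) vacuously: no world accessible from 2 forces the antecedent not not b.

Yes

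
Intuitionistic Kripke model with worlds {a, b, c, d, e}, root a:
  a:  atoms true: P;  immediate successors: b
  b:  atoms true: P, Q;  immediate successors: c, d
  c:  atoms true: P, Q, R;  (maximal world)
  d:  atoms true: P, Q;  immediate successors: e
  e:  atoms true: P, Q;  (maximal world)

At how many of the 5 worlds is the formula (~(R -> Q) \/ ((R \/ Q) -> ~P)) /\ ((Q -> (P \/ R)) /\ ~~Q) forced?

a: does not force it — a ||-/- (~(R -> Q) \/ ((R \/ Q) -> ~P)) /\ ((Q -> (P \/ R)) /\ ~~Q) since a fails ~(R -> Q) \/ ((R \/ Q) -> ~P).
b: does not force it.
c: does not force it.
d: does not force it.
e: does not force it.
Worlds forcing the formula: { }.

0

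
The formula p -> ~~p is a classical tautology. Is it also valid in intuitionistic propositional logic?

Yes

This is double-negation introduction, which is intuitionistically derivable.
If a world forces p then every accessible world forces p (persistence), so none forces ~p; hence ~~p.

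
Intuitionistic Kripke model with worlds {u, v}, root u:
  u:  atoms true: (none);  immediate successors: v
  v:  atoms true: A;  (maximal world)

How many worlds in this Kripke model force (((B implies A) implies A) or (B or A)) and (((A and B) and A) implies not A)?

1

u: does not force it — u does not force (((B implies A) implies A) or (B or A)) and (((A and B) and A) implies not A) since u fails ((B implies A) implies A) or (B or A).
v: forces it.
Worlds forcing the formula: {v}.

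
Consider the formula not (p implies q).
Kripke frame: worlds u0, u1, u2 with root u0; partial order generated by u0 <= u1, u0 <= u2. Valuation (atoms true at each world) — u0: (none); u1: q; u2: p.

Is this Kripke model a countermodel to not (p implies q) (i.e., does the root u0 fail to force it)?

u0 does not force not (p implies q) since u1 is accessible from u0 and u1 forces p implies q.
u1 forces p implies q vacuously: no world accessible from u1 forces the antecedent p.
So the root u0 does not force not (p implies q); the model is a countermodel.

Yes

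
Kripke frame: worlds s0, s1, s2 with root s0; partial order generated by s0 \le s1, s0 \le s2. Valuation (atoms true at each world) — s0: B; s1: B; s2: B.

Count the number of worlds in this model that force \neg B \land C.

s0: does not force it — s0 \nVdash \neg B \land C since s0 fails \neg B.
s1: does not force it — s1 \nVdash \neg B \land C since s1 fails \neg B.
s2: does not force it.
Worlds forcing the formula: { }.

0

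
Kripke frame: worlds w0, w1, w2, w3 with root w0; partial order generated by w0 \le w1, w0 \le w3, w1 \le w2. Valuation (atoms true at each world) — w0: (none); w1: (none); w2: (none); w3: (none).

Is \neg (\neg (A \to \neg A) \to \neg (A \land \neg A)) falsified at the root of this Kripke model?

Yes

w0 \nVdash \neg (\neg (A \to \neg A) \to \neg (A \land \neg A)) since w0 is accessible from w0 and w0 \Vdash \neg (A \to \neg A) \to \neg (A \land \neg A).
w0 \Vdash \neg (A \to \neg A) \to \neg (A \land \neg A) vacuously: no world accessible from w0 forces the antecedent \neg (A \to \neg A).
So the root w0 does not force \neg (\neg (A \to \neg A) \to \neg (A \land \neg A)); the model is a countermodel.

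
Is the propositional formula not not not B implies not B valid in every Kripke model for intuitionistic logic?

Yes

This is triple-negation reduction, which is intuitionistically derivable.
Assume not not not B and suppose B. Then not not B (double-negation introduction), contradicting not not not B. So not B.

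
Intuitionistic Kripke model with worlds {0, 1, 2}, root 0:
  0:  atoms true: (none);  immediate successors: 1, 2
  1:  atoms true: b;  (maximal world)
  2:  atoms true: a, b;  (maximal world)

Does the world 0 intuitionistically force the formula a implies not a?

0 does not force a implies not a: at the accessible world 2, 2 forces a but 2 does not force not a.
2 does not force not a since 2 is accessible from 2 and 2 forces a.

No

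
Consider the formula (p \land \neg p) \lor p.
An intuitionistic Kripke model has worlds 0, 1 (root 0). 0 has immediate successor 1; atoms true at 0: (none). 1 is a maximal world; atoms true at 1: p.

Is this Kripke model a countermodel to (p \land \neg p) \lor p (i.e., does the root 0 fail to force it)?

0 \nVdash (p \land \neg p) \lor p: neither disjunct is forced at 0.
0 \nVdash p \land \neg p since 0 fails p.
So the root 0 does not force (p \land \neg p) \lor p; the model is a countermodel.

Yes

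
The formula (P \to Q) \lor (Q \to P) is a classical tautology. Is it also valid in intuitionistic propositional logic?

This is the Gödel–Dummett linearity axiom, which is not intuitionistically valid.
A Kripke countermodel: worlds s0, s1, s2; order generated by s0 \le s1, s0 \le s2; atoms true at each world — s0:{}; s1:{P}; s2:{Q}.
s0 \nVdash (P \to Q) \lor (Q \to P): neither disjunct is forced at s0.
s0 \nVdash P \to Q: at the accessible world s1, s1 \Vdash P but s1 \nVdash Q.
s1 lacks atom Q, so s1 \nVdash Q.
So the root s0 does not force the formula.

No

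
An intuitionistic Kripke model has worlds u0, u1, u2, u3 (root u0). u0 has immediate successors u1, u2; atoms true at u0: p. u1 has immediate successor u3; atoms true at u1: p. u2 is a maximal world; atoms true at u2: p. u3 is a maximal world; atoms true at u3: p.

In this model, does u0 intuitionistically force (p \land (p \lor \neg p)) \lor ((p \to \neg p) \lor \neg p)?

u0 \Vdash (p \land (p \lor \neg p)) \lor ((p \to \neg p) \lor \neg p) via the disjunct p \land (p \lor \neg p).

Yes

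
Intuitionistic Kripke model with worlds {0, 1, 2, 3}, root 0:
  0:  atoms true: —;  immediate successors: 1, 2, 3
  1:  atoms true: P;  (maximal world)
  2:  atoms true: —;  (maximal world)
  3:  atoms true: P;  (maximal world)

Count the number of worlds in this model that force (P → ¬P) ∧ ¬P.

1

0: does not force it — 0 ⊮ (P → ¬P) ∧ ¬P since 0 fails P → ¬P.
1: does not force it — 1 ⊮ (P → ¬P) ∧ ¬P since 1 fails P → ¬P.
2: forces it.
3: does not force it — 3 ⊮ (P → ¬P) ∧ ¬P since 3 fails P → ¬P.
Worlds forcing the formula: {2}.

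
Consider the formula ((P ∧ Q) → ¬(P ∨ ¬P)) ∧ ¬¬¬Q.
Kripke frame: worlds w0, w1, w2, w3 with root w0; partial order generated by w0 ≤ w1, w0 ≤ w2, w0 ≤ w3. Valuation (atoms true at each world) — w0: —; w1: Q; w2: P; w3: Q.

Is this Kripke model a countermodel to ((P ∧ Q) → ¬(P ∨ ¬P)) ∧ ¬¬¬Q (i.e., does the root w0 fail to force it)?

w0 ⊮ ((P ∧ Q) → ¬(P ∨ ¬P)) ∧ ¬¬¬Q since w0 fails ¬¬¬Q.
So the root w0 does not force ((P ∧ Q) → ¬(P ∨ ¬P)) ∧ ¬¬¬Q; the model is a countermodel.

Yes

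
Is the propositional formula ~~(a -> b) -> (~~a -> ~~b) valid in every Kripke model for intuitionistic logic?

This is the distribution of double negation over implication, which is intuitionistically derivable.
Assume ~~(a -> b) and ~~a; suppose ~b. Then a -> b would give ~a (by contraposition), contradicting ~~a; so ~(a -> b), contradicting ~~(a -> b). Hence ~~b.

Yes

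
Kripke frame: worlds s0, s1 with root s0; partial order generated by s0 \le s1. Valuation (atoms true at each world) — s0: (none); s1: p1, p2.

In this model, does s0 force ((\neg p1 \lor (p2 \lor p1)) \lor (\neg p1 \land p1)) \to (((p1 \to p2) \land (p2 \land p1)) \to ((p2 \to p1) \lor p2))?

s0 \Vdash ((\neg p1 \lor (p2 \lor p1)) \lor (\neg p1 \land p1)) \to (((p1 \to p2) \land (p2 \land p1)) \to ((p2 \to p1) \lor p2)): every world accessible from s0 that forces (\neg p1 \lor (p2 \lor p1)) \lor (\neg p1 \land p1) (namely s1) also forces ((p1 \to p2) \land (p2 \land p1)) \to ((p2 \to p1) \lor p2).

Yes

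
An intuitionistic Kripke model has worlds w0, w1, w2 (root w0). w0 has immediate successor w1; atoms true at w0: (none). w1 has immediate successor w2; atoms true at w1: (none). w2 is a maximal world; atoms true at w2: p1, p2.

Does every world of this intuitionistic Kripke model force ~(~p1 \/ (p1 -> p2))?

No

Not every world: w0 ||-/- ~(~p1 \/ (p1 -> p2)).
w0 ||-/- ~(~p1 \/ (p1 -> p2)) since w0 is accessible from w0 and w0 ||- ~p1 \/ (p1 -> p2).
w0 ||- ~p1 \/ (p1 -> p2) via the disjunct p1 -> p2.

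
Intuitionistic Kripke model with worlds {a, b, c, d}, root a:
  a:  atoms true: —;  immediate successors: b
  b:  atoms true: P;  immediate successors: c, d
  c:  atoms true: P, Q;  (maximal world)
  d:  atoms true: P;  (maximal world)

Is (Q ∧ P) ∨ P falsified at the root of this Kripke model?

a ⊮ (Q ∧ P) ∨ P: neither disjunct is forced at a.
a ⊮ Q ∧ P since a fails Q.
So the root a does not force (Q ∧ P) ∨ P; the model is a countermodel.

Yes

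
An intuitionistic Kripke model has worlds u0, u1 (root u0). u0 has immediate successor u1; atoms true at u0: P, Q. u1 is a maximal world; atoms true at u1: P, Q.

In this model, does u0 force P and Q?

u0 forces P and Q since u0 forces both conjuncts.

Yes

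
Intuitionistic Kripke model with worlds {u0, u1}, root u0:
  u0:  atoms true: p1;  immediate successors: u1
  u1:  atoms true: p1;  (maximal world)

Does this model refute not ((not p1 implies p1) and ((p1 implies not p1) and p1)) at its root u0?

u0 forces not ((not p1 implies p1) and ((p1 implies not p1) and p1)): no world accessible from u0 forces (not p1 implies p1) and ((p1 implies not p1) and p1).
So the root u0 forces not ((not p1 implies p1) and ((p1 implies not p1) and p1)); the model is not a countermodel.

No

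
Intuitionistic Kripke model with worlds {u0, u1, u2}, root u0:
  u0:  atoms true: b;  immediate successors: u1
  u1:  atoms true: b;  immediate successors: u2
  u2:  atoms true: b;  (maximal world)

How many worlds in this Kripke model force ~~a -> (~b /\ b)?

u0: forces it.
u1: forces it.
u2: forces it.
Worlds forcing the formula: {u0, u1, u2}.

3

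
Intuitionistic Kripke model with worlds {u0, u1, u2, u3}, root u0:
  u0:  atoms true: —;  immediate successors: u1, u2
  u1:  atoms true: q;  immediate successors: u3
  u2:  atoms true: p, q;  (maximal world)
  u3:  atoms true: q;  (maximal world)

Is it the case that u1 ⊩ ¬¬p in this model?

No

u1 ⊮ ¬¬p since u1 is accessible from u1 and u1 ⊩ ¬p.
u1 ⊩ ¬p: no world accessible from u1 forces p.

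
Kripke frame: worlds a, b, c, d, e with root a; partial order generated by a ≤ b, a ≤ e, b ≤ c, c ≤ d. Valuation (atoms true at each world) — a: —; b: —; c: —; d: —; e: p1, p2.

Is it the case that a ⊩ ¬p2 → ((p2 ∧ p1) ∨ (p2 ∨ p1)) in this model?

a ⊮ ¬p2 → ((p2 ∧ p1) ∨ (p2 ∨ p1)): at the accessible world b, b ⊩ ¬p2 but b ⊮ (p2 ∧ p1) ∨ (p2 ∨ p1).
b ⊮ (p2 ∧ p1) ∨ (p2 ∨ p1): neither disjunct is forced at b.
b ⊮ p2 ∧ p1 since b fails p2.

No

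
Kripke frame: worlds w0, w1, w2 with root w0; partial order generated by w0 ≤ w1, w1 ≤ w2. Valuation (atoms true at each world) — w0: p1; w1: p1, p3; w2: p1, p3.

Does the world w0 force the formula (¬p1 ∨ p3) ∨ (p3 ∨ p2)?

No

w0 ⊮ (¬p1 ∨ p3) ∨ (p3 ∨ p2): neither disjunct is forced at w0.
w0 ⊮ ¬p1 ∨ p3: neither disjunct is forced at w0.
w0 ⊮ ¬p1 since w0 is accessible from w0 and w0 ⊩ p1.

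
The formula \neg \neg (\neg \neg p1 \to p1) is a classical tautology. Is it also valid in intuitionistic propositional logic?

Yes

This is the double negation of double-negation elimination, which is intuitionistically derivable.
By Glivenko's theorem the double negation of any classical propositional tautology is intuitionistically provable; \neg \neg p1 \to p1 is classically a tautology.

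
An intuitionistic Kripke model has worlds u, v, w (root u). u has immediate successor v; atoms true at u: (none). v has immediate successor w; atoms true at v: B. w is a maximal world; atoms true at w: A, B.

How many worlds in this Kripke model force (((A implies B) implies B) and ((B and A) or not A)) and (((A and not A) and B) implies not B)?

u: does not force it — u does not force (((A implies B) implies B) and ((B and A) or not A)) and (((A and not A) and B) implies not B) since u fails ((A implies B) implies B) and ((B and A) or not A).
v: does not force it — v does not force (((A implies B) implies B) and ((B and A) or not A)) and (((A and not A) and B) implies not B) since v fails ((A implies B) implies B) and ((B and A) or not A).
w: forces it.
Worlds forcing the formula: {w}.

1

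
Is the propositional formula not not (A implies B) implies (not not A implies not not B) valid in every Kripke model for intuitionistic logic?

This is the distribution of double negation over implication, which is intuitionistically derivable.
Assume not not (A implies B) and not not A; suppose not B. Then A implies B would give not A (by contraposition), contradicting not not A; so not (A implies B), contradicting not not (A implies B). Hence not not B.

Yes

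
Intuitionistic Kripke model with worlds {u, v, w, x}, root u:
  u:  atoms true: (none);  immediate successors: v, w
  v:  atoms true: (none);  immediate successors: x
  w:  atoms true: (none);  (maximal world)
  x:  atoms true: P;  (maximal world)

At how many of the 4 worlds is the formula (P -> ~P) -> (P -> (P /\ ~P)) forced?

u: forces it.
v: forces it.
w: forces it.
x: forces it.
Worlds forcing the formula: {u, v, w, x}.

4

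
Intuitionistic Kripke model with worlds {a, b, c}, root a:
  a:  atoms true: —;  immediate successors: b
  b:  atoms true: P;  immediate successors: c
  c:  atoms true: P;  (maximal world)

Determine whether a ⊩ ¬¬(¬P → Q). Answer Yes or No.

Yes

a ⊩ ¬¬(¬P → Q): no world accessible from a forces ¬(¬P → Q).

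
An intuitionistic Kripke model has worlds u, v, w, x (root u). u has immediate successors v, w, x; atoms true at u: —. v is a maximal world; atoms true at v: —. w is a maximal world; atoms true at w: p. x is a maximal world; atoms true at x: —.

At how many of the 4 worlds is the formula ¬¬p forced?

1

u: does not force it — u ⊮ ¬¬p since v is accessible from u and v ⊩ ¬p.
v: does not force it — v ⊮ ¬¬p since v is accessible from v and v ⊩ ¬p.
w: forces it.
x: does not force it — x ⊮ ¬¬p since x is accessible from x and x ⊩ ¬p.
Worlds forcing the formula: {w}.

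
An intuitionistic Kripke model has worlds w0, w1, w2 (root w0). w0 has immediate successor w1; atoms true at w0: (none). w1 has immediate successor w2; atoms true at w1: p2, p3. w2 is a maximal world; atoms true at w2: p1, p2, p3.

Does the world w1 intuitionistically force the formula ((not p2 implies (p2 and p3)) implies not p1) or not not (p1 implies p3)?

Yes

w1 forces ((not p2 implies (p2 and p3)) implies not p1) or not not (p1 implies p3) via the disjunct not not (p1 implies p3).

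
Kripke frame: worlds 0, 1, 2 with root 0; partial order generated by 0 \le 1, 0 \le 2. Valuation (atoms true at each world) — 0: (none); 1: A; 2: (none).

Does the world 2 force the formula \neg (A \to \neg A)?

2 \nVdash \neg (A \to \neg A) since 2 is accessible from 2 and 2 \Vdash A \to \neg A.
2 \Vdash A \to \neg A vacuously: no world accessible from 2 forces the antecedent A.

No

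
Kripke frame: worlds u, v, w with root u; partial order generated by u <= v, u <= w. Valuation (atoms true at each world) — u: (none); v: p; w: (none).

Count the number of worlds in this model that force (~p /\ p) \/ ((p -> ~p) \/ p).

u: does not force it — u ||-/- (~p /\ p) \/ ((p -> ~p) \/ p): neither disjunct is forced at u.
v: forces it.
w: forces it.
Worlds forcing the formula: {v, w}.

2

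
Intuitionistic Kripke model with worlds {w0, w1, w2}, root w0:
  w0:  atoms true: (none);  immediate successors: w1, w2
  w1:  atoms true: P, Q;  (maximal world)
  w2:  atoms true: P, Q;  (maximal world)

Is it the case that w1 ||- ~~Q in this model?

w1 ||- ~~Q: no world accessible from w1 forces ~Q.

Yes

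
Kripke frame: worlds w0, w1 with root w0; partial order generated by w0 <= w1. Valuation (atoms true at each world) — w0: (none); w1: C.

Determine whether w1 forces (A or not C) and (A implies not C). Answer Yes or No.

w1 does not force (A or not C) and (A implies not C) since w1 fails A or not C.

No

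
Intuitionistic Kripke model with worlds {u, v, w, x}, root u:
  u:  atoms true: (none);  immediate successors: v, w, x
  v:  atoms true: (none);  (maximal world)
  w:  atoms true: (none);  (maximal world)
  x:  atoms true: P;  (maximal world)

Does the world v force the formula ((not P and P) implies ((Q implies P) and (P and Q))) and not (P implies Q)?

v does not force ((not P and P) implies ((Q implies P) and (P and Q))) and not (P implies Q) since v fails not (P implies Q).

No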